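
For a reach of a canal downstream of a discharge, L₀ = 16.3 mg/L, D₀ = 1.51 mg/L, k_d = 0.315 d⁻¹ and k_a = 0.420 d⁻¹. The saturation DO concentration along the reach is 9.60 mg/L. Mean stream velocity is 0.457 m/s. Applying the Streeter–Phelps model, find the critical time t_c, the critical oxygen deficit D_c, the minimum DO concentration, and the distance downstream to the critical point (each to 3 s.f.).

t_c ≈ 2.44 d; D_c ≈ 5.67 mg/L; min DO ≈ 3.93 mg/L; x_c ≈ 96.4 km

At the critical point dD/dt = 0, so k_d L₀ e^(−k_d t) = k_a D. Substituting D(t) from the Streeter–Phelps equation and solving for t gives
t_c = ln[(k_a/k_d)(1 − D₀(k_a−k_d)/(k_d L₀))] / (k_a−k_d).
Here k_a−k_d = 0.1050 d⁻¹ and 1 − D₀(k_a−k_d)/(k_d L₀) = 1 − 1.51×0.1050/(0.315×16.3) = 0.9691, so
t_c = ln(1.333 × 0.9691) / 0.1050 = 0.2563 / 0.1050 = 2.441 d.
D_c = (k_d/k_a) L₀ e^(−k_d t_c) = (0.315/0.420) × 16.3 × e^(−0.315×2.441) = 0.7500 × 16.3 × 0.4635 = 5.666 mg/L.
Minimum DO = C_s − D_c = 9.60 − 5.666 = 3.934 mg/L.
x_c = v t_c = 0.457 m/s × 2.441 d × 86400 s/d = 96390 m ≈ 96.4 km.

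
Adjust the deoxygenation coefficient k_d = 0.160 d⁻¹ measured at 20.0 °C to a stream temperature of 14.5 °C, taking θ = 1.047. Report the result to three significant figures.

k_d ≈ 0.124 d⁻¹

k_d(T₂) = k_d(T₁) · θ^(T₂−T₁) = 0.160 × 1.047^(14.5−20.0)
= 0.160 × 1.047^-5.50 = 0.160 × 0.7768 = 0.1243 d⁻¹.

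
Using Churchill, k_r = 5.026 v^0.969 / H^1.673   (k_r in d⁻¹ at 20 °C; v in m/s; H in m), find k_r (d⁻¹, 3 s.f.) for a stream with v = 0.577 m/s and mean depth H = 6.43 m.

k_r ≈ 0.131 d⁻¹

k_r = 5.026 × 0.577^0.969 / 6.43^1.673 = 5.026 × 0.5869 / 22.50 = 0.1311 d⁻¹.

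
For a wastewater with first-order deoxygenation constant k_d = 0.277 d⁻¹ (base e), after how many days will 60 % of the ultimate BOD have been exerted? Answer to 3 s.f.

t ≈ 3.31 d

y/L₀ = 1 − e^(−k_d t) = 0.60 ⇒ e^(−k_d t) = 0.400
t = −ln(0.400) / 0.277 = 0.9163 / 0.277 = 3.308 d.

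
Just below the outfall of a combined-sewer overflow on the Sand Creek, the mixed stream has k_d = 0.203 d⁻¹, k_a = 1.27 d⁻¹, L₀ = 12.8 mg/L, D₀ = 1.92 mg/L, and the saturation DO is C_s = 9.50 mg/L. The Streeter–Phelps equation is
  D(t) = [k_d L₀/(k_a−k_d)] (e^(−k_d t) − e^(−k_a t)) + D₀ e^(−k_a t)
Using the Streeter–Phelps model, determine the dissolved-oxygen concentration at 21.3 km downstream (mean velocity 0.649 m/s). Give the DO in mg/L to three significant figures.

DO ≈ 7.56 mg/L

Travel time t = x/v = 21.3 km / (0.649 m/s) = 21300 m / 0.649 m/s = 32820 s = 0.3799 d.
k_d L₀/(k_a−k_d) = 0.203×12.8/(1.27−0.203) = 2.598/1.067 = 2.435 mg/L.
e^(−k_d t) = e^(−0.203×0.3799) = 0.9258; e^(−k_a t) = e^(−1.27×0.3799) = 0.6173.
D = 2.435 × (0.9258 − 0.6173) + 1.92 × 0.6173 = 0.7513 + 1.185 = 1.936 mg/L.
DO = C_s − D = 9.50 − 1.936 = 7.564 mg/L.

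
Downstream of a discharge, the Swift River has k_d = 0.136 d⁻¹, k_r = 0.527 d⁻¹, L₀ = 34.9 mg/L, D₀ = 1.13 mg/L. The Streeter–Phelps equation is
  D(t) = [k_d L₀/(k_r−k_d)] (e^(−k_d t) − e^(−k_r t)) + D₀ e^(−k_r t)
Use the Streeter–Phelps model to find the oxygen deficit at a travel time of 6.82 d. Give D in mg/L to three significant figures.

D ≈ 4.50 mg/L

k_d L₀/(k_r−k_d) = 0.136×34.9/(0.527−0.136) = 4.746/0.3910 = 12.14 mg/L.
e^(−k_d t) = e^(−0.136×6.820) = 0.3955; e^(−k_r t) = e^(−0.527×6.820) = 0.02748.
D = 12.14 × (0.3955 − 0.02748) + 1.13 × 0.02748 = 4.468 + 0.03106 = 4.499 mg/L.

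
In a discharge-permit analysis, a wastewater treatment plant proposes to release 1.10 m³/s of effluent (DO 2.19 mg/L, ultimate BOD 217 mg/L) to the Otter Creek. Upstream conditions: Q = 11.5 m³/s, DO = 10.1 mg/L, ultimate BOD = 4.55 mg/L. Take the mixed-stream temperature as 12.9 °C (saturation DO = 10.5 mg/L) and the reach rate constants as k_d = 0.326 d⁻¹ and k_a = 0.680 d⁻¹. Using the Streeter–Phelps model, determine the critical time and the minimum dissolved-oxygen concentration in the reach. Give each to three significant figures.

Mixed DO = (11.5×10.1 + 1.10×2.19)/(11.5+1.10) = 118.6/12.60 = 9.409 mg/L.
Mixed L₀ = (11.5×4.55 + 1.10×217)/(12.60) = 291.0/12.60 = 23.10 mg/L.
Initial deficit D₀ = C_s − DO₀ = 10.5 − 9.409 = 1.091 mg/L.
t_c = (1/0.3540) ln[(0.680/0.326)(1 − 1.091×0.3540/(0.326×23.10))] = 2.825 × ln(1.979) = 1.928 d.
D_c = (0.326/0.680) × 23.10 × e^(−0.326×1.928) = 0.4794 × 23.10 × 0.5334 = 5.906 mg/L.
Minimum DO = 10.5 − 5.906 = 4.594 mg/L.

t_c ≈ 1.93 d; minimum DO ≈ 4.59 mg/L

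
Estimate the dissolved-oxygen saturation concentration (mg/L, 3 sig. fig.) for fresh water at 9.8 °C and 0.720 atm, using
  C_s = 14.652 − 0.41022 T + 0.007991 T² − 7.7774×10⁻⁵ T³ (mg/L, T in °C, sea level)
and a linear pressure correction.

C_s ≈ 8.15 mg/L

At sea level: C_s = 14.652 − 0.41022×9.8 + 0.007991×9.8² − 7.7774×10⁻⁵×9.8³ = 11.33 mg/L.
Pressure correction: C_s' = 11.33 × 0.720 = 8.155 mg/L.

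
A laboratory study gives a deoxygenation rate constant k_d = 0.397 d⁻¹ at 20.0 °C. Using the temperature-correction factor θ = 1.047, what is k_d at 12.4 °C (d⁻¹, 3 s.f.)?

k_d(T₂) = k_d(T₁) · θ^(T₂−T₁) = 0.397 × 1.047^(12.4−20.0)
= 0.397 × 1.047^-7.60 = 0.397 × 0.7054 = 0.2800 d⁻¹.

k_d ≈ 0.280 d⁻¹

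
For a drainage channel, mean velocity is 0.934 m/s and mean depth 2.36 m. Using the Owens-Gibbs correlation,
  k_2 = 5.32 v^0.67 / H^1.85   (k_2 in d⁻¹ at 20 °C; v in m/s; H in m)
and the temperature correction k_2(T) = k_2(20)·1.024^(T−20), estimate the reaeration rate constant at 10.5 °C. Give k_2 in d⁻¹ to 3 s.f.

k_2 ≈ 0.829 d⁻¹

k_2(20) = 5.32 × 0.934^0.67 / 2.36^1.85 = 5.32 × 0.9553 / 4.897 = 1.038 d⁻¹.
k_2(10.5) = 1.038 × 1.024^(10.5−20) = 1.038 × 0.7983 = 0.8285 d⁻¹.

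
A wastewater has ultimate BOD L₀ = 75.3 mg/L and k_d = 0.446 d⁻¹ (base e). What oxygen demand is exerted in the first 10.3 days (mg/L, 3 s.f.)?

y ≈ 74.5 mg/L

y_t = L₀(1 − e^(−k_d t)) = 75.3 × (1 − e^(−0.446×10.3))
= 75.3 × (1 − 0.01011) = 75.3 × 0.9899 = 74.54 mg/L.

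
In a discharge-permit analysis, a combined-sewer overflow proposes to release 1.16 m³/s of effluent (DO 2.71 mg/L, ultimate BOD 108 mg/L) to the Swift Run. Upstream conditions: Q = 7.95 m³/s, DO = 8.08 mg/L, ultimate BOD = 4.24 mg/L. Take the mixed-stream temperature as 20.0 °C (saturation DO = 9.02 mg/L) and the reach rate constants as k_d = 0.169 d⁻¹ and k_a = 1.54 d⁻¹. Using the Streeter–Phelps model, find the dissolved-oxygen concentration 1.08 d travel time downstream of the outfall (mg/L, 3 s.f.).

Mixed DO = (7.95×8.08 + 1.16×2.71)/(7.95+1.16) = 67.38/9.110 = 7.396 mg/L.
Mixed L₀ = (7.95×4.24 + 1.16×108)/(9.110) = 159.0/9.110 = 17.45 mg/L.
Initial deficit D₀ = C_s − DO₀ = 9.02 − 7.396 = 1.624 mg/L.
D(1.08) = [0.169×17.45/(1.54−0.169)](e^(−0.169×1.08) − e^(−1.54×1.08)) + 1.624 e^(−1.54×1.08)
= 2.151 × (0.8332 − 0.1895) + 1.624 × 0.1895 = 1.692 mg/L.
DO = 9.02 − 1.692 = 7.328 mg/L.

DO ≈ 7.33 mg/L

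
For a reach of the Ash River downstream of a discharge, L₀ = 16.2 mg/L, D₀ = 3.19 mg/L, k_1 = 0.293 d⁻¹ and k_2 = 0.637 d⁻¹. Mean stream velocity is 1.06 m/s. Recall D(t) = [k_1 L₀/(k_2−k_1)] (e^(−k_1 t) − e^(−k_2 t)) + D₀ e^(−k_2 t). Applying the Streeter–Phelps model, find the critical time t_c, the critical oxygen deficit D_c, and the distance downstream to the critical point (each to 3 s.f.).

At the critical point dD/dt = 0, so k_1 L₀ e^(−k_1 t) = k_2 D. Substituting D(t) from the Streeter–Phelps equation and solving for t gives
t_c = ln[(k_2/k_1)(1 − D₀(k_2−k_1)/(k_1 L₀))] / (k_2−k_1).
Here k_2−k_1 = 0.3440 d⁻¹ and 1 − D₀(k_2−k_1)/(k_1 L₀) = 1 − 3.19×0.3440/(0.293×16.2) = 0.7688, so
t_c = ln(2.174 × 0.7688) / 0.3440 = 0.5137 / 0.3440 = 1.493 d.
L(t_c) = L₀ e^(−k_1 t_c) = 16.2 × 0.6456 = 10.46 mg/L, and at the critical point k_2 D_c = k_1 L, so D_c = (0.293/0.637) × 10.46 = 4.811 mg/L.
x_c = v t_c = 1.06 m/s × 1.493 d × 86400 s/d = 136800 m ≈ 137 km.

t_c ≈ 1.49 d; D_c ≈ 4.81 mg/L; x_c ≈ 137 km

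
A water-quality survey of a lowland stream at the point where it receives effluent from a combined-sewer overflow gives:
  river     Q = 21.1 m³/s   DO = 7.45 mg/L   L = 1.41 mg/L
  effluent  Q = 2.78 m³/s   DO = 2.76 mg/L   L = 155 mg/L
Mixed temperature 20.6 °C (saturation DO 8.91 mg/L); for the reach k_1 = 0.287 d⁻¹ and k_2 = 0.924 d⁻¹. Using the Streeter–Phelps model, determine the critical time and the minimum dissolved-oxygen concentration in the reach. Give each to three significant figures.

Mixed DO = (21.1×7.45 + 2.78×2.76)/(21.1+2.78) = 164.9/23.88 = 6.904 mg/L.
Mixed L₀ = (21.1×1.41 + 2.78×155)/(23.88) = 460.7/23.88 = 19.29 mg/L.
Initial deficit D₀ = C_s − DO₀ = 8.91 − 6.904 = 2.006 mg/L.
t_c = (1/0.6370) ln[(0.924/0.287)(1 − 2.006×0.6370/(0.287×19.29))] = 1.570 × ln(2.476) = 1.424 d.
D_c = (0.287/0.924) × 19.29 × e^(−0.287×1.424) = 0.3106 × 19.29 × 0.6646 = 3.982 mg/L.
Minimum DO = 8.91 − 3.982 = 4.928 mg/L.

t_c ≈ 1.42 d; minimum DO ≈ 4.93 mg/L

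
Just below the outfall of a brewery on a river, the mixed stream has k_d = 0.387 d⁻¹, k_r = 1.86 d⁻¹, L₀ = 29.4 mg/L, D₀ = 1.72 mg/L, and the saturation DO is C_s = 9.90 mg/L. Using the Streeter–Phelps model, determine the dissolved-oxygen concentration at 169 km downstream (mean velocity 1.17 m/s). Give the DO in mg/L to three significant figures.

Travel time t = x/v = 169 km / (1.17 m/s) = 169000 m / 1.17 m/s = 144400 s = 1.672 d.
k_d L₀/(k_r−k_d) = 0.387×29.4/(1.86−0.387) = 11.38/1.473 = 7.724 mg/L.
e^(−k_d t) = e^(−0.387×1.672) = 0.5236; e^(−k_r t) = e^(−1.86×1.672) = 0.04462.
D = 7.724 × (0.5236 − 0.04462) + 1.72 × 0.04462 = 3.700 + 0.07675 = 3.777 mg/L.
DO = C_s − D = 9.90 − 3.777 = 6.123 mg/L.

DO ≈ 6.12 mg/L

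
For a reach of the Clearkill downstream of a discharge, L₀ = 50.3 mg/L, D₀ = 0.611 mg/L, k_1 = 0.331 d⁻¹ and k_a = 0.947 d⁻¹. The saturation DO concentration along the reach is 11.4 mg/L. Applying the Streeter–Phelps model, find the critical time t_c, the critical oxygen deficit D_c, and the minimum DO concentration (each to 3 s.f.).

At the critical point dD/dt = 0, so k_1 L₀ e^(−k_1 t) = k_a D. Substituting D(t) from the Streeter–Phelps equation and solving for t gives
t_c = ln[(k_a/k_1)(1 − D₀(k_a−k_1)/(k_1 L₀))] / (k_a−k_1).
Here k_a−k_1 = 0.6160 d⁻¹ and 1 − D₀(k_a−k_1)/(k_1 L₀) = 1 − 0.611×0.6160/(0.331×50.3) = 0.9774, so
t_c = ln(2.861 × 0.9774) / 0.6160 = 1.028 / 0.6160 = 1.669 d.
L(t_c) = L₀ e^(−k_1 t_c) = 50.3 × 0.5755 = 28.95 mg/L, and at the critical point k_a D_c = k_1 L, so D_c = (0.331/0.947) × 28.95 = 10.12 mg/L.
Minimum DO = C_s − D_c = 11.4 − 10.12 = 1.282 mg/L.

t_c ≈ 1.67 d; D_c ≈ 10.1 mg/L; min DO ≈ 1.28 mg/L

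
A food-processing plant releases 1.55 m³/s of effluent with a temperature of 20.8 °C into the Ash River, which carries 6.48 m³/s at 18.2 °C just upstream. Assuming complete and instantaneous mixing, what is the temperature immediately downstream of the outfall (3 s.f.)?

18.7 °C

Flow-weighted mixing: C = (Q_r C_r + Q_w C_w)/(Q_r + Q_w)
= (6.48×18.2 + 1.55×20.8)/(6.48 + 1.55) = 150.2/8.030 = 18.70 °C.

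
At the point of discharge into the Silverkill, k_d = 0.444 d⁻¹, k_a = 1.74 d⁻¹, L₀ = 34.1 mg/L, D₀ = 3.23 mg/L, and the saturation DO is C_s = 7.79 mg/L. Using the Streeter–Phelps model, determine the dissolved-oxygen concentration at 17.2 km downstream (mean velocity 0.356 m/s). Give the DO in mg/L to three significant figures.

DO ≈ 1.87 mg/L

Travel time t = x/v = 17.2 km / (0.356 m/s) = 17200 m / 0.356 m/s = 48310 s = 0.5592 d.
k_d L₀/(k_a−k_d) = 0.444×34.1/(1.74−0.444) = 15.14/1.296 = 11.68 mg/L.
e^(−k_d t) = e^(−0.444×0.5592) = 0.7801; e^(−k_a t) = e^(−1.74×0.5592) = 0.3779.
D = 11.68 × (0.7801 − 0.3779) + 3.23 × 0.3779 = 4.699 + 1.221 = 5.919 mg/L.
DO = C_s − D = 7.79 − 5.919 = 1.871 mg/L.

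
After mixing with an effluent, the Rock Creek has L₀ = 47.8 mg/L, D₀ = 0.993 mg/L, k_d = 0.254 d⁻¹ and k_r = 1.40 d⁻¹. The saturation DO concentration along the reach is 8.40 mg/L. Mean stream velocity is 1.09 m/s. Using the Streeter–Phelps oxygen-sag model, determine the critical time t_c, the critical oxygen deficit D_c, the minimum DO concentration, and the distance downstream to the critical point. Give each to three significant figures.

At the critical point dD/dt = 0, so k_d L₀ e^(−k_d t) = k_r D. Substituting D(t) from the Streeter–Phelps equation and solving for t gives
t_c = ln[(k_r/k_d)(1 − D₀(k_r−k_d)/(k_d L₀))] / (k_r−k_d).
Here k_r−k_d = 1.146 d⁻¹ and 1 − D₀(k_r−k_d)/(k_d L₀) = 1 − 0.993×1.146/(0.254×47.8) = 0.9063, so
t_c = ln(5.512 × 0.9063) / 1.146 = 1.608 / 1.146 = 1.404 d.
L(t_c) = L₀ e^(−k_d t_c) = 47.8 × 0.7001 = 33.47 mg/L, and at the critical point k_r D_c = k_d L, so D_c = (0.254/1.40) × 33.47 = 6.072 mg/L.
Minimum DO = C_s − D_c = 8.40 − 6.072 = 2.328 mg/L.
x_c = v t_c = 1.09 m/s × 1.404 d × 86400 s/d = 132200 m ≈ 132 km.

t_c ≈ 1.40 d; D_c ≈ 6.07 mg/L; min DO ≈ 2.33 mg/L; x_c ≈ 132 km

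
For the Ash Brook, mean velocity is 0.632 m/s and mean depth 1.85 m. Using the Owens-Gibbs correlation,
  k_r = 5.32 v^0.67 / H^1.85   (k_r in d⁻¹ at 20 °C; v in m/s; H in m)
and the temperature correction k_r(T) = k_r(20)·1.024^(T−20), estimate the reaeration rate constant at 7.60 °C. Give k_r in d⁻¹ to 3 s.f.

k_r ≈ 0.934 d⁻¹

k_r(20) = 5.32 × 0.632^0.67 / 1.85^1.85 = 5.32 × 0.7353 / 3.121 = 1.254 d⁻¹.
k_r(7.60) = 1.254 × 1.024^(7.60−20) = 1.254 × 0.7452 = 0.9341 d⁻¹.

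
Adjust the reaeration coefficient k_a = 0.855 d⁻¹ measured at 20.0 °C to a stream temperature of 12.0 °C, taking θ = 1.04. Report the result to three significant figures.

k_a(T₂) = k_a(T₁) · θ^(T₂−T₁) = 0.855 × 1.04^(12.0−20.0)
= 0.855 × 1.04^-8.00 = 0.855 × 0.7307 = 0.6247 d⁻¹.

k_a ≈ 0.625 d⁻¹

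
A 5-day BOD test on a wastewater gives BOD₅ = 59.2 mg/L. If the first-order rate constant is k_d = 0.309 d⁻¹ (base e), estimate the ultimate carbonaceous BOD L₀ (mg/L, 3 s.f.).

BOD₅ = L₀(1 − e^(−5k_d)) ⇒ L₀ = BOD₅ / (1 − e^(−5×0.309))
= 59.2 / (1 − 0.2133) = 59.2 / 0.7867 = 75.25 mg/L.

L₀ ≈ 75.3 mg/L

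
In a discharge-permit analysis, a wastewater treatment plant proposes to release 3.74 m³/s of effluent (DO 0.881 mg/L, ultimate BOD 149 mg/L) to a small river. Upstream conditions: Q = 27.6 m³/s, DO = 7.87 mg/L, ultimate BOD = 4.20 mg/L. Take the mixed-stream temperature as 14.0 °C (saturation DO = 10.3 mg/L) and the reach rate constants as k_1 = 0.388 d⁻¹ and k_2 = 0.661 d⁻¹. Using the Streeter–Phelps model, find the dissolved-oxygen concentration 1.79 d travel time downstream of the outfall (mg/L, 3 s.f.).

Mixed DO = (27.6×7.87 + 3.74×0.881)/(27.6+3.74) = 220.5/31.34 = 7.036 mg/L.
Mixed L₀ = (27.6×4.20 + 3.74×149)/(31.34) = 673.2/31.34 = 21.48 mg/L.
Initial deficit D₀ = C_s − DO₀ = 10.3 − 7.036 = 3.264 mg/L.
D(1.79) = [0.388×21.48/(0.661−0.388)](e^(−0.388×1.79) − e^(−0.661×1.79)) + 3.264 e^(−0.661×1.79)
= 30.53 × (0.4993 − 0.3063) + 3.264 × 0.3063 = 6.892 mg/L.
DO = 10.3 − 6.892 = 3.408 mg/L.

DO ≈ 3.41 mg/L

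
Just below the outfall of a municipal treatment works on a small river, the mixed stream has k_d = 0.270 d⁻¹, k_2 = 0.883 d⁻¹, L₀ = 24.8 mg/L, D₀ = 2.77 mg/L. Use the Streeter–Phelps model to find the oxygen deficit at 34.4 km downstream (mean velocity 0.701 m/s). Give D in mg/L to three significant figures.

D ≈ 4.43 mg/L

Travel time t = x/v = 34.4 km / (0.701 m/s) = 34400 m / 0.701 m/s = 49070 s = 0.5680 d.
k_d L₀/(k_2−k_d) = 0.270×24.8/(0.883−0.270) = 6.696/0.6130 = 10.92 mg/L.
e^(−k_d t) = e^(−0.270×0.5680) = 0.8578; e^(−k_2 t) = e^(−0.883×0.5680) = 0.6056.
D = 10.92 × (0.8578 − 0.6056) + 2.77 × 0.6056 = 2.755 + 1.678 = 4.433 mg/L.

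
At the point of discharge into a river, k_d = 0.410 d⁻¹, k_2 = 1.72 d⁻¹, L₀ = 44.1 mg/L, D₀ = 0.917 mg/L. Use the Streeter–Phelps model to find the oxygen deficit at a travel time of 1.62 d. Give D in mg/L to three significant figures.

D ≈ 6.31 mg/L

k_d L₀/(k_2−k_d) = 0.410×44.1/(1.72−0.410) = 18.08/1.310 = 13.80 mg/L.
e^(−k_d t) = e^(−0.410×1.620) = 0.5147; e^(−k_2 t) = e^(−1.72×1.620) = 0.06164.
D = 13.80 × (0.5147 − 0.06164) + 0.917 × 0.06164 = 6.253 + 0.05653 = 6.310 mg/L.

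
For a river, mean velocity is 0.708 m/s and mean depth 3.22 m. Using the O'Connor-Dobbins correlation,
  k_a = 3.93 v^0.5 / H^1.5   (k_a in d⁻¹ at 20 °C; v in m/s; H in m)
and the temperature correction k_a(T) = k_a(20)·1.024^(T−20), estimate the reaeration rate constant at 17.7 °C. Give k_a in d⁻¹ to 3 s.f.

k_a(20) = 3.93 × 0.708^0.5 / 3.22^1.5 = 3.93 × 0.8414 / 5.778 = 0.5723 d⁻¹.
k_a(17.7) = 0.5723 × 1.024^(17.7−20) = 0.5723 × 0.9469 = 0.5419 d⁻¹.

k_a ≈ 0.542 d⁻¹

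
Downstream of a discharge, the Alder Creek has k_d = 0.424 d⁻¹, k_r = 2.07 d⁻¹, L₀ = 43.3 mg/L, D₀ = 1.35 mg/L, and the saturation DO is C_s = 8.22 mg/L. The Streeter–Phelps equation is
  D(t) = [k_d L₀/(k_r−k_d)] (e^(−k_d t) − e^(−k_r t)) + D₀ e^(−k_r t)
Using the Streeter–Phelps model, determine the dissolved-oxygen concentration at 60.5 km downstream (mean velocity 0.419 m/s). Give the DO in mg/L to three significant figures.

Travel time t = x/v = 60.5 km / (0.419 m/s) = 60500 m / 0.419 m/s = 144400 s = 1.671 d.
k_d L₀/(k_r−k_d) = 0.424×43.3/(2.07−0.424) = 18.36/1.646 = 11.15 mg/L.
e^(−k_d t) = e^(−0.424×1.671) = 0.4923; e^(−k_r t) = e^(−2.07×1.671) = 0.03145.
D = 11.15 × (0.4923 − 0.03145) + 1.35 × 0.03145 = 5.141 + 0.04246 = 5.183 mg/L.
DO = C_s − D = 8.22 − 5.183 = 3.037 mg/L.

DO ≈ 3.04 mg/L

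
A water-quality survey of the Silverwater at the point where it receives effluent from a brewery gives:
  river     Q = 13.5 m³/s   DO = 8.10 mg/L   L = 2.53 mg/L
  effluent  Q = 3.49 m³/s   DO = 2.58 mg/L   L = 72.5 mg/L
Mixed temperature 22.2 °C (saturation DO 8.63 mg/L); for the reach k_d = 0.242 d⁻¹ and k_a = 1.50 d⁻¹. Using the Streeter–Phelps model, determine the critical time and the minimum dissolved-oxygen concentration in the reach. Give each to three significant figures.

t_c ≈ 0.880 d; minimum DO ≈ 6.43 mg/L

Mixed DO = (13.5×8.10 + 3.49×2.58)/(13.5+3.49) = 118.4/16.99 = 6.966 mg/L.
Mixed L₀ = (13.5×2.53 + 3.49×72.5)/(16.99) = 287.2/16.99 = 16.90 mg/L.
Initial deficit D₀ = C_s − DO₀ = 8.63 − 6.966 = 1.664 mg/L.
t_c = (1/1.258) ln[(1.50/0.242)(1 − 1.664×1.258/(0.242×16.90))] = 0.7949 × ln(3.027) = 0.8803 d.
D_c = (0.242/1.50) × 16.90 × e^(−0.242×0.8803) = 0.1613 × 16.90 × 0.8081 = 2.204 mg/L.
Minimum DO = 8.63 − 2.204 = 6.426 mg/L.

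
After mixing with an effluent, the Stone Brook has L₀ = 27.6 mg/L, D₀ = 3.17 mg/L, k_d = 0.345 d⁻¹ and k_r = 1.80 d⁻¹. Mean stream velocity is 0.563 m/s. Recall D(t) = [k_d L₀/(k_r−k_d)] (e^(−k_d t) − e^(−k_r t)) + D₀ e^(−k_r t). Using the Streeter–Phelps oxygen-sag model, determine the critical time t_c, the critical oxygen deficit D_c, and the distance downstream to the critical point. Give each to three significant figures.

t_c ≈ 0.680 d; D_c ≈ 4.18 mg/L; x_c ≈ 33.1 km

With k_r/k_d = 5.217 and 1 − D₀(k_r−k_d)/(k_d L₀) = 0.5156,
t_c = ln(5.217 × 0.5156) / (1.80 − 0.345) = ln(2.690) / 1.455 = 0.9896/1.455 = 0.6801 d.
D_c = (k_d/k_r) L₀ e^(−k_d t_c) = (0.345/1.80) × 27.6 × e^(−0.345×0.6801) = 0.1917 × 27.6 × 0.7909 = 4.184 mg/L.
x_c = v t_c = 0.563 m/s × 0.6801 d × 86400 s/d = 33080 m ≈ 33.1 km.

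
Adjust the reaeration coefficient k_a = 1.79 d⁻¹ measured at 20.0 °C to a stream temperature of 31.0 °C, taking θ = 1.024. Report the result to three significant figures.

k_a(T₂) = k_a(T₁) · θ^(T₂−T₁) = 1.79 × 1.024^(31.0−20.0)
= 1.79 × 1.024^11.0 = 1.79 × 1.298 = 2.324 d⁻¹.

k_a ≈ 2.32 d⁻¹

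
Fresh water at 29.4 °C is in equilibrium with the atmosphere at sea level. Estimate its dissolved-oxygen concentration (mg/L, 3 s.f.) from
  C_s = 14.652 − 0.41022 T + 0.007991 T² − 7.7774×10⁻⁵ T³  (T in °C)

C_s = 14.652 − 0.41022×29.4 + 0.007991×29.4² − 7.7774×10⁻⁵×29.4³ = 7.522 mg/L.

C_s ≈ 7.52 mg/L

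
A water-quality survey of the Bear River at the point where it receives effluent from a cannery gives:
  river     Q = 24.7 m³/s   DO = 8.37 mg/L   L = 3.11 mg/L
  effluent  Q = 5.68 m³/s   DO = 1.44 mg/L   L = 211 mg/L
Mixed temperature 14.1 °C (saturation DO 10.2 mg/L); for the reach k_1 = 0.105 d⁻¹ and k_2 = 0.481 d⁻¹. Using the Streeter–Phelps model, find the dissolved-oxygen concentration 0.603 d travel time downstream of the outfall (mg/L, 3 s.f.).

Mixed DO = (24.7×8.37 + 5.68×1.44)/(24.7+5.68) = 214.9/30.38 = 7.074 mg/L.
Mixed L₀ = (24.7×3.11 + 5.68×211)/(30.38) = 1275/30.38 = 41.98 mg/L.
Initial deficit D₀ = C_s − DO₀ = 10.2 − 7.074 = 3.126 mg/L.
D(0.603) = [0.105×41.98/(0.481−0.105)](e^(−0.105×0.603) − e^(−0.481×0.603)) + 3.126 e^(−0.481×0.603)
= 11.72 × (0.9386 − 0.7482) + 3.126 × 0.7482 = 4.571 mg/L.
DO = 10.2 − 4.571 = 5.629 mg/L.

DO ≈ 5.63 mg/L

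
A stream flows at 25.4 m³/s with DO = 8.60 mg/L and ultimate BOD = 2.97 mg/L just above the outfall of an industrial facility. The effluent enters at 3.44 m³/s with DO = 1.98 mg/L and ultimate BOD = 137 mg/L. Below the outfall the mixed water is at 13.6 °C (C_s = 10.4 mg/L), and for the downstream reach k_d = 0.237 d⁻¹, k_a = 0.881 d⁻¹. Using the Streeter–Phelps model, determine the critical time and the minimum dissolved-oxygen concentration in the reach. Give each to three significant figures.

Mixed DO = (25.4×8.60 + 3.44×1.98)/(25.4+3.44) = 225.3/28.84 = 7.810 mg/L.
Mixed L₀ = (25.4×2.97 + 3.44×137)/(28.84) = 546.7/28.84 = 18.96 mg/L.
Initial deficit D₀ = C_s − DO₀ = 10.4 − 7.810 = 2.590 mg/L.
t_c = (1/0.6440) ln[(0.881/0.237)(1 − 2.590×0.6440/(0.237×18.96))] = 1.553 × ln(2.337) = 1.318 d.
D_c = (0.237/0.881) × 18.96 × e^(−0.237×1.318) = 0.2690 × 18.96 × 0.7316 = 3.731 mg/L.
Minimum DO = 10.4 − 3.731 = 6.669 mg/L.

t_c ≈ 1.32 d; minimum DO ≈ 6.67 mg/L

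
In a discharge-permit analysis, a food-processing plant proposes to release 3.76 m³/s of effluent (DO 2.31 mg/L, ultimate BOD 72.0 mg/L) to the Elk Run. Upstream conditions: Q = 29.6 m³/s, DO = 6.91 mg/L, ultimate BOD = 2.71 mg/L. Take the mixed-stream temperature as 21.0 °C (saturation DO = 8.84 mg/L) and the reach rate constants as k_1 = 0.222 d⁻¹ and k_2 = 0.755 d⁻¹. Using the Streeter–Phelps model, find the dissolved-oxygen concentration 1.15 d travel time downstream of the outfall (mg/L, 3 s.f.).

DO ≈ 6.26 mg/L

Mixed DO = (29.6×6.91 + 3.76×2.31)/(29.6+3.76) = 213.2/33.36 = 6.392 mg/L.
Mixed L₀ = (29.6×2.71 + 3.76×72.0)/(33.36) = 350.9/33.36 = 10.52 mg/L.
Initial deficit D₀ = C_s − DO₀ = 8.84 − 6.392 = 2.448 mg/L.
D(1.15) = [0.222×10.52/(0.755−0.222)](e^(−0.222×1.15) − e^(−0.755×1.15)) + 2.448 e^(−0.755×1.15)
= 4.382 × (0.7747 − 0.4197) + 2.448 × 0.4197 = 2.583 mg/L.
DO = 8.84 − 2.583 = 6.257 mg/L.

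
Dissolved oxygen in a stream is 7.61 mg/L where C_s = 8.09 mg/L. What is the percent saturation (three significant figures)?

94.1 % saturation

% saturation = C/C_s × 100 = 7.61/8.09 × 100 = 94.1 %.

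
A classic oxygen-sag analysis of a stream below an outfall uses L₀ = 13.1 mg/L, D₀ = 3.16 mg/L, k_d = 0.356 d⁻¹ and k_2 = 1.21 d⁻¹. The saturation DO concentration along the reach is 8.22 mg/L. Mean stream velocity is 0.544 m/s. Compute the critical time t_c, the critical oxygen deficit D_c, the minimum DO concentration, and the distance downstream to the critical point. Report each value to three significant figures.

At the critical point dD/dt = 0, so k_d L₀ e^(−k_d t) = k_2 D. Substituting D(t) from the Streeter–Phelps equation and solving for t gives
t_c = ln[(k_2/k_d)(1 − D₀(k_2−k_d)/(k_d L₀))] / (k_2−k_d).
Here k_2−k_d = 0.8540 d⁻¹ and 1 − D₀(k_2−k_d)/(k_d L₀) = 1 − 3.16×0.8540/(0.356×13.1) = 0.4213, so
t_c = ln(3.399 × 0.4213) / 0.8540 = 0.3591 / 0.8540 = 0.4205 d.
D_c = (k_d/k_2) L₀ e^(−k_d t_c) = (0.356/1.21) × 13.1 × e^(−0.356×0.4205) = 0.2942 × 13.1 × 0.8610 = 3.318 mg/L.
Minimum DO = C_s − D_c = 8.22 − 3.318 = 4.902 mg/L.
x_c = v t_c = 0.544 m/s × 0.4205 d × 86400 s/d = 19770 m ≈ 19.8 km.

t_c ≈ 0.421 d; D_c ≈ 3.32 mg/L; min DO ≈ 4.90 mg/L; x_c ≈ 19.8 km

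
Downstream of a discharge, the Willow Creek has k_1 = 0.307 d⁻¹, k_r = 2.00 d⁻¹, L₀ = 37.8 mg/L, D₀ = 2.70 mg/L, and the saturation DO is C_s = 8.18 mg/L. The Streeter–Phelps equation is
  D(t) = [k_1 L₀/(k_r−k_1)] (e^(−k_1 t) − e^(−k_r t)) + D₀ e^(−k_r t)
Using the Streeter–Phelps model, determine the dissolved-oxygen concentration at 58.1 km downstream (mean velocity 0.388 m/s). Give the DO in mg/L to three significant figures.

Travel time t = x/v = 58.1 km / (0.388 m/s) = 58100 m / 0.388 m/s = 149700 s = 1.733 d.
k_1 L₀/(k_r−k_1) = 0.307×37.8/(2.00−0.307) = 11.60/1.693 = 6.854 mg/L.
e^(−k_1 t) = e^(−0.307×1.733) = 0.5874; e^(−k_r t) = e^(−2.00×1.733) = 0.03123.
D = 6.854 × (0.5874 − 0.03123) + 2.70 × 0.03123 = 3.812 + 0.08433 = 3.896 mg/L.
DO = C_s − D = 8.18 − 3.896 = 4.284 mg/L.

DO ≈ 4.28 mg/L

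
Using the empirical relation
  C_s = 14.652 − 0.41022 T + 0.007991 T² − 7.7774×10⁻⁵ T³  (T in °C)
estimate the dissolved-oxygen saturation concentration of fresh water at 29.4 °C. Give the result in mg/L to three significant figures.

C_s ≈ 7.52 mg/L

C_s = 14.652 − 0.41022×29.4 + 0.007991×29.4² − 7.7774×10⁻⁵×29.4³ = 7.522 mg/L.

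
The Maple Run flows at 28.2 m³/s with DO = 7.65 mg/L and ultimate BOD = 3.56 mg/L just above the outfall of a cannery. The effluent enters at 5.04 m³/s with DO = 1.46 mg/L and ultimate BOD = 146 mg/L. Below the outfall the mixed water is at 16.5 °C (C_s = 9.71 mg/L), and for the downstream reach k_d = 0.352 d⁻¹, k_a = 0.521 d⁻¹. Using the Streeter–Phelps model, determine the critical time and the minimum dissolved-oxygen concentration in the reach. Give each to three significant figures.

Mixed DO = (28.2×7.65 + 5.04×1.46)/(28.2+5.04) = 223.1/33.24 = 6.711 mg/L.
Mixed L₀ = (28.2×3.56 + 5.04×146)/(33.24) = 836.2/33.24 = 25.16 mg/L.
Initial deficit D₀ = C_s − DO₀ = 9.71 − 6.711 = 2.999 mg/L.
t_c = (1/0.1690) ln[(0.521/0.352)(1 − 2.999×0.1690/(0.352×25.16))] = 5.917 × ln(1.395) = 1.972 d.
D_c = (0.352/0.521) × 25.16 × e^(−0.352×1.972) = 0.6756 × 25.16 × 0.4996 = 8.491 mg/L.
Minimum DO = 9.71 − 8.491 = 1.219 mg/L.

t_c ≈ 1.97 d; minimum DO ≈ 1.22 mg/L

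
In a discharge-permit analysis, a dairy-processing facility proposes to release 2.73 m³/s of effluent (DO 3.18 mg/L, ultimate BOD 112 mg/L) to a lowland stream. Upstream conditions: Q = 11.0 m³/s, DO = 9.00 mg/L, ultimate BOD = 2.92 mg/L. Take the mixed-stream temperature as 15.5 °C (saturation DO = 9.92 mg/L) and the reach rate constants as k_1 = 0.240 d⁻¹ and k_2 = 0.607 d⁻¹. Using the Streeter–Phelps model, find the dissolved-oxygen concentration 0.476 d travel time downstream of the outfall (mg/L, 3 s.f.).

DO ≈ 6.06 mg/L

Mixed DO = (11.0×9.00 + 2.73×3.18)/(11.0+2.73) = 107.7/13.73 = 7.843 mg/L.
Mixed L₀ = (11.0×2.92 + 2.73×112)/(13.73) = 337.9/13.73 = 24.61 mg/L.
Initial deficit D₀ = C_s − DO₀ = 9.92 − 7.843 = 2.077 mg/L.
D(0.476) = [0.240×24.61/(0.607−0.240)](e^(−0.240×0.476) − e^(−0.607×0.476)) + 2.077 e^(−0.607×0.476)
= 16.09 × (0.8920 − 0.7491) + 2.077 × 0.7491 = 3.857 mg/L.
DO = 9.92 − 3.857 = 6.063 mg/L.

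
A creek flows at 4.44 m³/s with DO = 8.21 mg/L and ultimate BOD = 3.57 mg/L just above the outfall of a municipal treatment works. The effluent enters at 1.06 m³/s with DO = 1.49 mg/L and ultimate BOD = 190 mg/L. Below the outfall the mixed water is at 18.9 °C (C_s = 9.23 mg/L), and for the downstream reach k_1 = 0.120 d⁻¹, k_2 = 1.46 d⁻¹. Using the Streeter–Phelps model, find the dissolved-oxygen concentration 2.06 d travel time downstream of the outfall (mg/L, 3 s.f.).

Mixed DO = (4.44×8.21 + 1.06×1.49)/(4.44+1.06) = 38.03/5.500 = 6.915 mg/L.
Mixed L₀ = (4.44×3.57 + 1.06×190)/(5.500) = 217.3/5.500 = 39.50 mg/L.
Initial deficit D₀ = C_s − DO₀ = 9.23 − 6.915 = 2.315 mg/L.
D(2.06) = [0.120×39.50/(1.46−0.120)](e^(−0.120×2.06) − e^(−1.46×2.06)) + 2.315 e^(−1.46×2.06)
= 3.537 × (0.7810 − 0.04941) + 2.315 × 0.04941 = 2.702 mg/L.
DO = 9.23 − 2.702 = 6.528 mg/L.

DO ≈ 6.53 mg/L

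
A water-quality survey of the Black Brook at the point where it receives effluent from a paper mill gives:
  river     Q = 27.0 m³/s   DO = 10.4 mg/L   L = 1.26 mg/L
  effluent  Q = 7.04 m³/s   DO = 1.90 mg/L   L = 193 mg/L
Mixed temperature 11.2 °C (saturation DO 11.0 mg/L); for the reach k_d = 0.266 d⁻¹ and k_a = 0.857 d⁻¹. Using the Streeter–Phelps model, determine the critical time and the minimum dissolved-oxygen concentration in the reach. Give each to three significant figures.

Mixed DO = (27.0×10.4 + 7.04×1.90)/(27.0+7.04) = 294.2/34.04 = 8.642 mg/L.
Mixed L₀ = (27.0×1.26 + 7.04×193)/(34.04) = 1393/34.04 = 40.91 mg/L.
Initial deficit D₀ = C_s − DO₀ = 11.0 − 8.642 = 2.358 mg/L.
t_c = (1/0.5910) ln[(0.857/0.266)(1 − 2.358×0.5910/(0.266×40.91))] = 1.692 × ln(2.809) = 1.748 d.
D_c = (0.266/0.857) × 40.91 × e^(−0.266×1.748) = 0.3104 × 40.91 × 0.6282 = 7.978 mg/L.
Minimum DO = 11.0 − 7.978 = 3.022 mg/L.

t_c ≈ 1.75 d; minimum DO ≈ 3.02 mg/L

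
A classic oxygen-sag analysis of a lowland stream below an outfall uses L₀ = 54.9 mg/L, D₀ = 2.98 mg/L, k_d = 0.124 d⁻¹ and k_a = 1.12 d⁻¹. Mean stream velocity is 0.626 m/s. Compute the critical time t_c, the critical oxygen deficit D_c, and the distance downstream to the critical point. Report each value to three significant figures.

t_c = [1/(k_a−k_d)] ln[(k_a/k_d)(1 − D₀(k_a−k_d)/(k_d L₀))]
= [1/(1.12−0.124)] ln[(1.12/0.124)(1 − 2.98×0.9960/(0.124×54.9))]
= (1/0.9960) ln[9.032 × 0.5640] = 1.004 × ln(5.094) = 1.004 × 1.628 = 1.635 d.
D_c = (k_d/k_a) L₀ e^(−k_d t_c) = (0.124/1.12) × 54.9 × e^(−0.124×1.635) = 0.1107 × 54.9 × 0.8165 = 4.963 mg/L.
x_c = v t_c = 0.626 m/s × 1.635 d × 86400 s/d = 88410 m ≈ 88.4 km.

t_c ≈ 1.63 d; D_c ≈ 4.96 mg/L; x_c ≈ 88.4 km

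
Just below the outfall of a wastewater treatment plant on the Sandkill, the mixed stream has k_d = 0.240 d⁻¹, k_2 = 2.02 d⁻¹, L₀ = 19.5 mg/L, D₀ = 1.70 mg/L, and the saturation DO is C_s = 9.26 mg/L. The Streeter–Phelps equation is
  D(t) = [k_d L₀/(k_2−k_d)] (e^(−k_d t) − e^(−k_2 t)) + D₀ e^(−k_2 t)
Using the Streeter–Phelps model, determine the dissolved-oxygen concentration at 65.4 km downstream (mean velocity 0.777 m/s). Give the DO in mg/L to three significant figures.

DO ≈ 7.31 mg/L

Travel time t = x/v = 65.4 km / (0.777 m/s) = 65400 m / 0.777 m/s = 84170 s = 0.9742 d.
k_d L₀/(k_2−k_d) = 0.240×19.5/(2.02−0.240) = 4.680/1.780 = 2.629 mg/L.
e^(−k_d t) = e^(−0.240×0.9742) = 0.7915; e^(−k_2 t) = e^(−2.02×0.9742) = 0.1398.
D = 2.629 × (0.7915 − 0.1398) + 1.70 × 0.1398 = 1.714 + 0.2376 = 1.951 mg/L.
DO = C_s − D = 9.26 − 1.951 = 7.309 mg/L.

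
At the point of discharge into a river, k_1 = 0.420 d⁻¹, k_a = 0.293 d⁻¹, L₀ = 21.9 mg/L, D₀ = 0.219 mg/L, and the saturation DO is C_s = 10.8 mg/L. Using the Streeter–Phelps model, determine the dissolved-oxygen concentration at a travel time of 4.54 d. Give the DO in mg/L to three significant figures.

DO ≈ 2.35 mg/L

k_1 L₀/(k_a−k_1) = 0.420×21.9/(0.293−0.420) = 9.198/-0.1270 = -72.43 mg/L.
e^(−k_1 t) = e^(−0.420×4.540) = 0.1486; e^(−k_a t) = e^(−0.293×4.540) = 0.2644.
D = -72.43 × (0.1486 − 0.2644) + 0.219 × 0.2644 = 8.391 + 0.05791 = 8.449 mg/L.
DO = C_s − D = 10.8 − 8.449 = 2.351 mg/L.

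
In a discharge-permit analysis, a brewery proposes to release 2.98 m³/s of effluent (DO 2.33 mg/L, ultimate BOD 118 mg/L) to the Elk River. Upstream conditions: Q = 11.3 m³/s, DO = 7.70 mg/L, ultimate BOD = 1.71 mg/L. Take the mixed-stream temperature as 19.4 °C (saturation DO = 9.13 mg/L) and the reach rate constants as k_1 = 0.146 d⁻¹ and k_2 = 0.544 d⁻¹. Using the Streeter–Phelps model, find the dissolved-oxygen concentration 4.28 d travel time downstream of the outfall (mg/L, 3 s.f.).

Mixed DO = (11.3×7.70 + 2.98×2.33)/(11.3+2.98) = 93.95/14.28 = 6.579 mg/L.
Mixed L₀ = (11.3×1.71 + 2.98×118)/(14.28) = 371.0/14.28 = 25.98 mg/L.
Initial deficit D₀ = C_s − DO₀ = 9.13 − 6.579 = 2.551 mg/L.
D(4.28) = [0.146×25.98/(0.544−0.146)](e^(−0.146×4.28) − e^(−0.544×4.28)) + 2.551 e^(−0.544×4.28)
= 9.530 × (0.5353 − 0.09746) + 2.551 × 0.09746 = 4.421 mg/L.
DO = 9.13 − 4.421 = 4.709 mg/L.

DO ≈ 4.71 mg/L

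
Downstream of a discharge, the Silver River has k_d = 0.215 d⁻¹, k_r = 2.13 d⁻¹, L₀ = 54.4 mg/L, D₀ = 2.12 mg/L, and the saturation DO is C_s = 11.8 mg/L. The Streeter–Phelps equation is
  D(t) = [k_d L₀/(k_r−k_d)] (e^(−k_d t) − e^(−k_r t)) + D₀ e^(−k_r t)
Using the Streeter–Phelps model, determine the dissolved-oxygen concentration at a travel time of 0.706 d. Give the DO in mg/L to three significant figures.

DO ≈ 7.44 mg/L

k_d L₀/(k_r−k_d) = 0.215×54.4/(2.13−0.215) = 11.70/1.915 = 6.108 mg/L.
e^(−k_d t) = e^(−0.215×0.7060) = 0.8592; e^(−k_r t) = e^(−2.13×0.7060) = 0.2223.
D = 6.108 × (0.8592 − 0.2223) + 2.12 × 0.2223 = 3.890 + 0.4713 = 4.361 mg/L.
DO = C_s − D = 11.8 − 4.361 = 7.439 mg/L.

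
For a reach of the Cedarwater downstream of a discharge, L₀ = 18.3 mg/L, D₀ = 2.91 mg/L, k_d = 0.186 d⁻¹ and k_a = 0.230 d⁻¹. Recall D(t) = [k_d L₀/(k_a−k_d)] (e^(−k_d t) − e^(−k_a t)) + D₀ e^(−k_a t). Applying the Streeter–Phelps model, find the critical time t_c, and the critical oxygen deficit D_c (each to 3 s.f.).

t_c ≈ 3.95 d; D_c ≈ 7.09 mg/L

At the critical point dD/dt = 0, so k_d L₀ e^(−k_d t) = k_a D. Substituting D(t) from the Streeter–Phelps equation and solving for t gives
t_c = ln[(k_a/k_d)(1 − D₀(k_a−k_d)/(k_d L₀))] / (k_a−k_d).
Here k_a−k_d = 0.04400 d⁻¹ and 1 − D₀(k_a−k_d)/(k_d L₀) = 1 − 2.91×0.04400/(0.186×18.3) = 0.9624, so
t_c = ln(1.237 × 0.9624) / 0.04400 = 0.1740 / 0.04400 = 3.954 d.
D_c = (k_d/k_a) L₀ e^(−k_d t_c) = (0.186/0.230) × 18.3 × e^(−0.186×3.954) = 0.8087 × 18.3 × 0.4793 = 7.093 mg/L.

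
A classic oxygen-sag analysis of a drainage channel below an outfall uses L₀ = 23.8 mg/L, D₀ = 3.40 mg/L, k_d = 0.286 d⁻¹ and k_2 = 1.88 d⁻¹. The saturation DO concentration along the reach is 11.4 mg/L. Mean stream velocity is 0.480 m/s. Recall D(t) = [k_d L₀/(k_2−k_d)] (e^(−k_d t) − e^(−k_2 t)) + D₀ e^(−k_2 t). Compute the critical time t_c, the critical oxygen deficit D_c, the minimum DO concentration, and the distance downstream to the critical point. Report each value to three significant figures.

With k_2/k_d = 6.573 and 1 − D₀(k_2−k_d)/(k_d L₀) = 0.2038,
t_c = ln(6.573 × 0.2038) / (1.88 − 0.286) = ln(1.340) / 1.594 = 0.2924/1.594 = 0.1834 d.
L(t_c) = L₀ e^(−k_d t_c) = 23.8 × 0.9489 = 22.58 mg/L, and at the critical point k_2 D_c = k_d L, so D_c = (0.286/1.88) × 22.58 = 3.436 mg/L.
Minimum DO = C_s − D_c = 11.4 − 3.436 = 7.964 mg/L.
x_c = v t_c = 0.480 m/s × 0.1834 d × 86400 s/d = 7608 m ≈ 7.61 km.

t_c ≈ 0.183 d; D_c ≈ 3.44 mg/L; min DO ≈ 7.96 mg/L; x_c ≈ 7.61 km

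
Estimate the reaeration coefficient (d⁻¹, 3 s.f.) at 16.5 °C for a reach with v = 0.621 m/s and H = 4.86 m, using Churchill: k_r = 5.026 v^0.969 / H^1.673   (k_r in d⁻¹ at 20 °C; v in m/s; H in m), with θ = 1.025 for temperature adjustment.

k_r(20) = 5.026 × 0.621^0.969 / 4.86^1.673 = 5.026 × 0.6302 / 14.08 = 0.2249 d⁻¹.
k_r(16.5) = 0.2249 × 1.025^(16.5−20) = 0.2249 × 0.9172 = 0.2063 d⁻¹.

k_r ≈ 0.206 d⁻¹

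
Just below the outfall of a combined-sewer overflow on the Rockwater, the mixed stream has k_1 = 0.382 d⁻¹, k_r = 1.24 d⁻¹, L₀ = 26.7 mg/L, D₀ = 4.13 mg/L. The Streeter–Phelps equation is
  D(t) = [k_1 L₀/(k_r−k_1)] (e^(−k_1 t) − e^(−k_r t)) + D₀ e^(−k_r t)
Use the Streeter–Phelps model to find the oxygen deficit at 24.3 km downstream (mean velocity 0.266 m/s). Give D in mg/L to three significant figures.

D ≈ 5.85 mg/L

Travel time t = x/v = 24.3 km / (0.266 m/s) = 24300 m / 0.266 m/s = 91350 s = 1.057 d.
k_1 L₀/(k_r−k_1) = 0.382×26.7/(1.24−0.382) = 10.20/0.8580 = 11.89 mg/L.
e^(−k_1 t) = e^(−0.382×1.057) = 0.6677; e^(−k_r t) = e^(−1.24×1.057) = 0.2695.
D = 11.89 × (0.6677 − 0.2695) + 4.13 × 0.2695 = 4.733 + 1.113 = 5.847 mg/L.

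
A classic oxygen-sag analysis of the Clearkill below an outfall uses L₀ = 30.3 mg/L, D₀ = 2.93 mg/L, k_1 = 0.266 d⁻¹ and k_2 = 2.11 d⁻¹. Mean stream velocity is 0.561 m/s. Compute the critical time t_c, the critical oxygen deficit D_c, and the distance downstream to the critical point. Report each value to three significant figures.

At the critical point dD/dt = 0, so k_1 L₀ e^(−k_1 t) = k_2 D. Substituting D(t) from the Streeter–Phelps equation and solving for t gives
t_c = ln[(k_2/k_1)(1 − D₀(k_2−k_1)/(k_1 L₀))] / (k_2−k_1).
Here k_2−k_1 = 1.844 d⁻¹ and 1 − D₀(k_2−k_1)/(k_1 L₀) = 1 − 2.93×1.844/(0.266×30.3) = 0.3296, so
t_c = ln(7.932 × 0.3296) / 1.844 = 0.9612 / 1.844 = 0.5213 d.
L(t_c) = L₀ e^(−k_1 t_c) = 30.3 × 0.8705 = 26.38 mg/L, and at the critical point k_2 D_c = k_1 L, so D_c = (0.266/2.11) × 26.38 = 3.325 mg/L.
x_c = v t_c = 0.561 m/s × 0.5213 d × 86400 s/d = 25270 m ≈ 25.3 km.

t_c ≈ 0.521 d; D_c ≈ 3.33 mg/L; x_c ≈ 25.3 km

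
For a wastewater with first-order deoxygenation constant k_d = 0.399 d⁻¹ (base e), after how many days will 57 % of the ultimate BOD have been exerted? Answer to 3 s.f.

t ≈ 2.12 d

y/L₀ = 1 − e^(−k_d t) = 0.57 ⇒ e^(−k_d t) = 0.430
t = −ln(0.430) / 0.399 = 0.8440 / 0.399 = 2.115 d.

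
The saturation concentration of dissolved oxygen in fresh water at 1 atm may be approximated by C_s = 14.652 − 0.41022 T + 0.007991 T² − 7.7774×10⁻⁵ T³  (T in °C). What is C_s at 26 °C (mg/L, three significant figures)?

C_s = 14.652 − 0.41022×26 + 0.007991×26² − 7.7774×10⁻⁵×26³ = 8.021 mg/L.

C_s ≈ 8.02 mg/L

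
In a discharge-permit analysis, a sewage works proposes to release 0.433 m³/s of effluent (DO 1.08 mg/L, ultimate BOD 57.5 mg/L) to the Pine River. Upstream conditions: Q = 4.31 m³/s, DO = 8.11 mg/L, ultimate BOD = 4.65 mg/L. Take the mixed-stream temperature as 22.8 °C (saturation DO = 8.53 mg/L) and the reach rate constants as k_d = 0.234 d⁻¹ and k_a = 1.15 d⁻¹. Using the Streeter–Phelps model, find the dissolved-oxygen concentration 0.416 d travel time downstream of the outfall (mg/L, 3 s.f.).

DO ≈ 7.18 mg/L

Mixed DO = (4.31×8.11 + 0.433×1.08)/(4.31+0.433) = 35.42/4.743 = 7.468 mg/L.
Mixed L₀ = (4.31×4.65 + 0.433×57.5)/(4.743) = 44.94/4.743 = 9.475 mg/L.
Initial deficit D₀ = C_s − DO₀ = 8.53 − 7.468 = 1.062 mg/L.
D(0.416) = [0.234×9.475/(1.15−0.234)](e^(−0.234×0.416) − e^(−1.15×0.416)) + 1.062 e^(−1.15×0.416)
= 2.420 × (0.9072 − 0.6198) + 1.062 × 0.6198 = 1.354 mg/L.
DO = 8.53 − 1.354 = 7.176 mg/L.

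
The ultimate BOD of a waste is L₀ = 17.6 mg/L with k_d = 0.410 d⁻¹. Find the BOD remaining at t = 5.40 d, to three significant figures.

L ≈ 1.92 mg/L

L_t = L₀ e^(−k_d t) = 17.6 × e^(−0.410×5.40) = 17.6 × 0.1093 = 1.923 mg/L.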